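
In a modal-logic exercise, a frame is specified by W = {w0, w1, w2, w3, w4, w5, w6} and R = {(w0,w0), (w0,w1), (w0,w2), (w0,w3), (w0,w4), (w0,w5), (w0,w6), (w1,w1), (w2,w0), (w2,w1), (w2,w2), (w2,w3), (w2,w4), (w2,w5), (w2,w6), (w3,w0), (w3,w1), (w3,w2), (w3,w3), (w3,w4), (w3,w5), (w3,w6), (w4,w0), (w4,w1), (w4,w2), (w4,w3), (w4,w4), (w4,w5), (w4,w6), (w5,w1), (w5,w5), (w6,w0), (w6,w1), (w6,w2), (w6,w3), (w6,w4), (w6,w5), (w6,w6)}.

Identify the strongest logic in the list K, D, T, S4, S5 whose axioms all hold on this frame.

S4

Serial (axiom D): yes — every world has a successor (e.g. w0 R w0).
Reflexive (axiom T): yes — every world is R-related to itself.
Transitive (axiom 4): yes — every two-step R-path is closed by a direct edge.
Euclidean (axiom 5): no — w0 R w1 and w0 R w2, but not w1 R w2.
So F validates K, D, T, S4; S5 would additionally require R to be Euclidean. The strongest is S4.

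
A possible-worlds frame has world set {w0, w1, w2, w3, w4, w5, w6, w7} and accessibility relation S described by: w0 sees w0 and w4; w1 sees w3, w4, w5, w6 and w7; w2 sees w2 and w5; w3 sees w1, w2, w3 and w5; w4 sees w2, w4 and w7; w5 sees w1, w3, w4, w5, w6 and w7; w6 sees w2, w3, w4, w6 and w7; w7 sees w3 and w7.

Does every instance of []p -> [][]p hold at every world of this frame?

The schema 4 characterises exactly the transitive frames.
Transitive: no — w0 S w4 and w4 S w2, but not w0 S w2.

No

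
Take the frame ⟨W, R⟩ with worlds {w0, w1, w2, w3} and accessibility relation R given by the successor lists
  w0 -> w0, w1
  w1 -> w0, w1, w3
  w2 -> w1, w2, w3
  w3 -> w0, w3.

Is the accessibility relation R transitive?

No

Transitive: no — w0 R w1 and w1 R w3, but not w0 R w3.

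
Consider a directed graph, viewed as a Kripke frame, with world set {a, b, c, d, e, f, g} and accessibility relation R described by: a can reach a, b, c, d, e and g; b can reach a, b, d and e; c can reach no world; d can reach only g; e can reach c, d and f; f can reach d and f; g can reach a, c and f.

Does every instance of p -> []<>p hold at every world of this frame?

No

The schema B characterises exactly the symmetric frames.
Symmetric: no — a R c but not c R a.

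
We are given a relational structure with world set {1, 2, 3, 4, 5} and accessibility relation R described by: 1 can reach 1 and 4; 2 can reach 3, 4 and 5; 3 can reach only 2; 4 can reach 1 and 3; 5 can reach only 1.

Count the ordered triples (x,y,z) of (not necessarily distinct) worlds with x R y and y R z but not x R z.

Enumerating: (1,4,3), (2,3,2), (2,4,1), (2,5,1), (3,2,3), (3,2,4), (3,2,5), (4,1,4), (4,3,2), (5,1,4).

10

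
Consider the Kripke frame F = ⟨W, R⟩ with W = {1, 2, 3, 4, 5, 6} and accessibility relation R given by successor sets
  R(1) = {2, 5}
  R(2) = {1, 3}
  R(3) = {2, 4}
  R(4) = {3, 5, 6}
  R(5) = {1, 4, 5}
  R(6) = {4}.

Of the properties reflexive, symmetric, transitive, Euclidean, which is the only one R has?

Reflexive: no — 1 is not related to itself.
Symmetric: yes — every pair in R has its reverse in R.
Transitive: no — 1 R 2 and 2 R 3, but not 1 R 3.
Euclidean: no — 1 R 2 and 1 R 5, but not 2 R 5.
Only symmetric holds.

symmetric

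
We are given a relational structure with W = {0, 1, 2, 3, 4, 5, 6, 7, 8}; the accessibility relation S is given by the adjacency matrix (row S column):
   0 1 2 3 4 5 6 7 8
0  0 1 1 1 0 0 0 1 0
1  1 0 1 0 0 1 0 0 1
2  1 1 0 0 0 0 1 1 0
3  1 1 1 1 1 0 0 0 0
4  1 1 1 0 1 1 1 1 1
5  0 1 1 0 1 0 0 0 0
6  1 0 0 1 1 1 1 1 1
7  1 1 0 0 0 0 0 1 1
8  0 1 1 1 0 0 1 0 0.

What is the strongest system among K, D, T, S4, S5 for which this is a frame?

D

Serial (axiom D): yes — every world has a successor (e.g. 0 S 1).
Reflexive (axiom T): no — 0 is not related to itself.
Transitive (axiom 4): no — 0 S 1 and 1 S 5, but not 0 S 5.
Euclidean (axiom 5): no — 0 S 1 and 0 S 3, but not 1 S 3.
So F validates K, D; T would additionally require S to be reflexive. The strongest is D.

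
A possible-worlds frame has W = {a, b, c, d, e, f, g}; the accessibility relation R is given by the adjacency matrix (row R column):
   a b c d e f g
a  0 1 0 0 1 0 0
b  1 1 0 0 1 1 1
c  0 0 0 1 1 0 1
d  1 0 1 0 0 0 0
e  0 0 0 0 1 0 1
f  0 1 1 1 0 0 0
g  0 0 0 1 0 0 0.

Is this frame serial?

Yes

Serial: yes — every world has a successor (e.g. a R b).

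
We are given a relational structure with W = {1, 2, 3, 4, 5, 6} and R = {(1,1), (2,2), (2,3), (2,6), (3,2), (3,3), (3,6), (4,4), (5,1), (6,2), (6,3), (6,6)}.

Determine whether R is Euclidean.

Yes

Euclidean: yes — any two successors of a common world are R-related.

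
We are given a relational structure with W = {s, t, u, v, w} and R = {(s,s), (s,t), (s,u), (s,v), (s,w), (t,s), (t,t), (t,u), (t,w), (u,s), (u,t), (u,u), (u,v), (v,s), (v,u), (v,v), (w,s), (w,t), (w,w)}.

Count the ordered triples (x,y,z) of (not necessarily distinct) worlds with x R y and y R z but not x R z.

10

Enumerating: (t,s,v), (t,u,v), (u,s,w), (u,t,w), (v,s,t), (v,s,w), (v,u,t), (w,s,u), (w,s,v), (w,t,u).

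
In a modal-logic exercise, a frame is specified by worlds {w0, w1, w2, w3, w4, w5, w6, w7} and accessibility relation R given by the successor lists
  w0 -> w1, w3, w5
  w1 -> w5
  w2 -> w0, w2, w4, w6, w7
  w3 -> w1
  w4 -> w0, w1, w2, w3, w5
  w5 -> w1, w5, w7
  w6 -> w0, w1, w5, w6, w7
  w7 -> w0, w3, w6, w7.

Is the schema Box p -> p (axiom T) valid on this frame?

No

Axiom T corresponds to the accessibility relation being reflexive.
Reflexive: no — w0 is not related to itself.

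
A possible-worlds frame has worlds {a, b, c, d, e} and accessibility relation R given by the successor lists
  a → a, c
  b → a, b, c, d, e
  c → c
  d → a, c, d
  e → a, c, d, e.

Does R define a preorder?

Yes

Reflexive: yes — every world is R-related to itself.
Transitive: yes — every two-step R-path is closed by a direct edge.
So R is a preorder.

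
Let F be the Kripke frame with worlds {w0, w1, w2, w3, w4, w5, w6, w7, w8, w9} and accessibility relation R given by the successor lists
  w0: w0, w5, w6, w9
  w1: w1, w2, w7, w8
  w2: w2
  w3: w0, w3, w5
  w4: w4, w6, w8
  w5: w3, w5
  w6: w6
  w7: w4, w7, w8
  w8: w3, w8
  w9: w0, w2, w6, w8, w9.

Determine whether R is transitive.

Transitive: no — w0 R w5 and w5 R w3, but not w0 R w3.

No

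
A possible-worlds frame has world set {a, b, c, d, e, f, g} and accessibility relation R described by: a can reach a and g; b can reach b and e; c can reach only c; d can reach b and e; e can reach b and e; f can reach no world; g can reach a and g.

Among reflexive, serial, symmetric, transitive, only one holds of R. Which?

Reflexive: no — d is not related to itself.
Serial: no — f has no R-successor.
Symmetric: no — d R b but not b R d.
Transitive: yes — every two-step R-path is closed by a direct edge.
Only transitive holds.

transitive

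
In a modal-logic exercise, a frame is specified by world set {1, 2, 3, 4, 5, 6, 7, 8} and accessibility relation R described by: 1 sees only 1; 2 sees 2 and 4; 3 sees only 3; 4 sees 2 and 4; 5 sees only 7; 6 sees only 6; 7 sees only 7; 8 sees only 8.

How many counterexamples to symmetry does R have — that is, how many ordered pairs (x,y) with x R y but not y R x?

1

Enumerating: (5,7).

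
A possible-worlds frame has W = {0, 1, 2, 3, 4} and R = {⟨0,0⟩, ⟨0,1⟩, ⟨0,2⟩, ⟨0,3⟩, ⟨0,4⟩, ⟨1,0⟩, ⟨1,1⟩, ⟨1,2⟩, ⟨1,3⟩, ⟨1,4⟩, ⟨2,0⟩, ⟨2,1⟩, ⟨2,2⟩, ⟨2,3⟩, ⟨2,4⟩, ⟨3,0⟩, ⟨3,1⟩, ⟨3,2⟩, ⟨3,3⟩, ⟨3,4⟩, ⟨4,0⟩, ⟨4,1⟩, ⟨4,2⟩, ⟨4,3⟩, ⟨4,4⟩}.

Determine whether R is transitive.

Transitive: yes — every two-step R-path is closed by a direct edge.

Yes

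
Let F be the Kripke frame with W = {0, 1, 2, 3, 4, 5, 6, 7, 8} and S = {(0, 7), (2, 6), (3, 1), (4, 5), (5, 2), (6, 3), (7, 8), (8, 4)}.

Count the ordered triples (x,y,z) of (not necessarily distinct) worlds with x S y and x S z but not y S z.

Enumerating: (0,7,7), (2,6,6), (3,1,1), (4,5,5), (5,2,2), (6,3,3), (7,8,8), (8,4,4).

8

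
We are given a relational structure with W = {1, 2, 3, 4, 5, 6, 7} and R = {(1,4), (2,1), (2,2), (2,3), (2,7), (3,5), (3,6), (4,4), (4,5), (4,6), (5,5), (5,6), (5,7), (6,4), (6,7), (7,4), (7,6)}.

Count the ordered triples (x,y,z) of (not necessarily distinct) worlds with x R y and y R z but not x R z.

Enumerating: (1,4,5), (1,4,6), (2,1,4), (2,3,5), (2,3,6), (2,7,4), (2,7,6), (3,5,7), (3,6,4), (3,6,7), (4,5,7), (4,6,7), … and 7 more.
Total: 19.

19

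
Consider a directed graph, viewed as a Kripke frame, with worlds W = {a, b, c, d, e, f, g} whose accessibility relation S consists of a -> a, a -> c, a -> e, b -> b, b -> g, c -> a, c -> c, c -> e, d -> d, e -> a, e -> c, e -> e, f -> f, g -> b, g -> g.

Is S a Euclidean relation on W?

Yes

Euclidean: yes — any two successors of a common world are S-related.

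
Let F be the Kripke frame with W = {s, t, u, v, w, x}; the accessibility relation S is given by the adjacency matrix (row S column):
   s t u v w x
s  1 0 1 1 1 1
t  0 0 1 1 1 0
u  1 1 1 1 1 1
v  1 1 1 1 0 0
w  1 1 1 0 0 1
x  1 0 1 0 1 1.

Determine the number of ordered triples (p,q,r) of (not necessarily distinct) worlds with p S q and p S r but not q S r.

27

Enumerating: (s,v,w), (s,v,x), (s,w,v), (s,w,w), (s,x,v), (t,v,w), (t,w,v), (t,w,w), (u,s,t), (u,t,s), (u,t,t), (u,t,x), … and 15 more.
Total: 27.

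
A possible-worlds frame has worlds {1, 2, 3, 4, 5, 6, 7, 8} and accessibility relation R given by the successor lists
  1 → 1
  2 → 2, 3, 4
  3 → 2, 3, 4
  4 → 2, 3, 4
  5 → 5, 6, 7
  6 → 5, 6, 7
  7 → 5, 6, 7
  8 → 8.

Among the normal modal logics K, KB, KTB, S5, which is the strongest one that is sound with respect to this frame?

S5

Symmetric (axiom B): yes — every pair in R has its reverse in R.
Reflexive (axiom T): yes — every world is R-related to itself.
Euclidean (axiom 5): yes — any two successors of a common world are R-related.
So F validates K, KB, KTB, S5. The strongest is S5.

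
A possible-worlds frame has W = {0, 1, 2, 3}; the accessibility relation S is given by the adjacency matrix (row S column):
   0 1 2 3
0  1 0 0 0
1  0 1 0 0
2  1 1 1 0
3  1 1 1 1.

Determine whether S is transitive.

Transitive: yes — every two-step S-path is closed by a direct edge.

Yes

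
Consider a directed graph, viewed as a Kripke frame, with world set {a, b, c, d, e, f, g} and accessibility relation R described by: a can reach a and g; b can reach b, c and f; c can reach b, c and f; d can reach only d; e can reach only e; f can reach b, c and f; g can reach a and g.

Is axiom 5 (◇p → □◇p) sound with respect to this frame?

Axiom 5 corresponds to the accessibility relation being Euclidean.
Euclidean: yes — any two successors of a common world are R-related.

Yes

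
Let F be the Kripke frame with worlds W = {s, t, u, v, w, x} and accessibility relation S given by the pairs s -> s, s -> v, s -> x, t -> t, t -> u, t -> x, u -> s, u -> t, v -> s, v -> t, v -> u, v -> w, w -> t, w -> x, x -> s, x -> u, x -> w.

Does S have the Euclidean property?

No

Euclidean: no — s S v and s S x, but not v S x.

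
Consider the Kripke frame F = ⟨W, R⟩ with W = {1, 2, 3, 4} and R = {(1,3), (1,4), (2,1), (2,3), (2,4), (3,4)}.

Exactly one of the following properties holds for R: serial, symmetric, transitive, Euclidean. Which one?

Serial: no — 4 has no R-successor.
Symmetric: no — 1 R 3 but not 3 R 1.
Transitive: yes — every two-step R-path is closed by a direct edge.
Euclidean: no — 1 R 4 and 1 R 3, but not 4 R 3.
Only transitive holds.

transitive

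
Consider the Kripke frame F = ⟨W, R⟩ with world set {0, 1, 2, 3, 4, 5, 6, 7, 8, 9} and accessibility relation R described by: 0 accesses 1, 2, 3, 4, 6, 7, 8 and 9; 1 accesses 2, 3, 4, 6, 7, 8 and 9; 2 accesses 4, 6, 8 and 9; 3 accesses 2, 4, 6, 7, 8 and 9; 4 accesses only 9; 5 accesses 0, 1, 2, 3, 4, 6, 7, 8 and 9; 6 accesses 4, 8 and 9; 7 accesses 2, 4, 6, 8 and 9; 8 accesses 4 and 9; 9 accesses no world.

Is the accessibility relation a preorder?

Reflexive: no — 0 is not related to itself.
Transitive: yes — every two-step R-path is closed by a direct edge.
So R is not a preorder.

No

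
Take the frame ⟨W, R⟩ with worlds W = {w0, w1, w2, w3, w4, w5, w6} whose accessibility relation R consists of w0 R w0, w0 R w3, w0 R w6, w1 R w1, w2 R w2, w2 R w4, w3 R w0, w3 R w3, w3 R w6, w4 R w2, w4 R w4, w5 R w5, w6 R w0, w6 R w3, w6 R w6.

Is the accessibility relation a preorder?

Reflexive: yes — every world is R-related to itself.
Transitive: yes — every two-step R-path is closed by a direct edge.
So R is a preorder.

Yes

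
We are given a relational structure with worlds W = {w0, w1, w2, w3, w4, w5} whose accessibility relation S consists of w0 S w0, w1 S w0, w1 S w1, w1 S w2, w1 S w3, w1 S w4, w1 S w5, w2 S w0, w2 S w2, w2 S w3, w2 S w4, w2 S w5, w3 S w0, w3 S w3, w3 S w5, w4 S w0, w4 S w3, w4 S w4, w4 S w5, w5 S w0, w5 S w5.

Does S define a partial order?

Reflexive: yes — every world is S-related to itself.
Transitive: yes — every two-step S-path is closed by a direct edge.
Antisymmetric: yes — no distinct pair is related both ways.
So S is a partial order.

Yes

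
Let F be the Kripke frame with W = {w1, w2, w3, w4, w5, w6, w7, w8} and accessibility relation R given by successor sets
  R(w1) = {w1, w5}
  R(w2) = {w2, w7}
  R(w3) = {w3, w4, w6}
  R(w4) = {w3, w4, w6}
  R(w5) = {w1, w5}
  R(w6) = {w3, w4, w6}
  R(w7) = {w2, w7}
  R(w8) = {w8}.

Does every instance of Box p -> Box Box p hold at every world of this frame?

Yes

By correspondence theory, 4 is valid on a frame iff R is transitive.
Transitive: yes — every two-step R-path is closed by a direct edge.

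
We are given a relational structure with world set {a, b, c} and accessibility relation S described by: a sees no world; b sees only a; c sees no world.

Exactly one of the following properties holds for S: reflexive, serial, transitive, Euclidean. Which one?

Reflexive: no — a is not related to itself.
Serial: no — a has no S-successor.
Transitive: yes — every two-step S-path is closed by a direct edge.
Euclidean: no — b S a and b S a, but not a S a.
Only transitive holds.

transitive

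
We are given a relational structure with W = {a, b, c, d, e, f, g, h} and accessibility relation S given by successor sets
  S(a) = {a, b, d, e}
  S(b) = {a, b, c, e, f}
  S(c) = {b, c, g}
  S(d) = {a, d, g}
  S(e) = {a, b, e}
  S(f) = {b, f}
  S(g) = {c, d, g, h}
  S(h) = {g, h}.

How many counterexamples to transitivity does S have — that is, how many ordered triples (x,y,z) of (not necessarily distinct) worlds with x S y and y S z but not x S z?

Enumerating: (a,b,c), (a,b,f), (a,d,g), (b,a,d), (b,c,g), (c,b,a), (c,b,e), (c,b,f), (c,g,d), (c,g,h), (d,a,b), (d,a,e), … and 12 more.
Total: 24.

24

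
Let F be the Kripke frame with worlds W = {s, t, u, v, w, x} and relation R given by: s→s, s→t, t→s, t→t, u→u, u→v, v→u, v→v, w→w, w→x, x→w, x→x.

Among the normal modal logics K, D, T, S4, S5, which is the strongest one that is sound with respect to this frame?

Serial (axiom D): yes — every world has a successor (e.g. s R s).
Reflexive (axiom T): yes — every world is R-related to itself.
Transitive (axiom 4): yes — every two-step R-path is closed by a direct edge.
Euclidean (axiom 5): yes — any two successors of a common world are R-related.
So F validates K, D, T, S4, S5. The strongest is S5.

S5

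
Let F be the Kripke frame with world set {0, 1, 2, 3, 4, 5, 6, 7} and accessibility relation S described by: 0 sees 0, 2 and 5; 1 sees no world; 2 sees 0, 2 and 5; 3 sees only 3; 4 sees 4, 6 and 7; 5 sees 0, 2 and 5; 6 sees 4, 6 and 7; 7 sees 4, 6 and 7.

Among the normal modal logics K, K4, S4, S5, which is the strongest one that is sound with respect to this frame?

Transitive (axiom 4): yes — every two-step S-path is closed by a direct edge.
Reflexive (axiom T): no — 1 is not related to itself.
Euclidean (axiom 5): yes — any two successors of a common world are S-related.
So F validates K, K4; S4 would additionally require S to be reflexive. The strongest is K4.

K4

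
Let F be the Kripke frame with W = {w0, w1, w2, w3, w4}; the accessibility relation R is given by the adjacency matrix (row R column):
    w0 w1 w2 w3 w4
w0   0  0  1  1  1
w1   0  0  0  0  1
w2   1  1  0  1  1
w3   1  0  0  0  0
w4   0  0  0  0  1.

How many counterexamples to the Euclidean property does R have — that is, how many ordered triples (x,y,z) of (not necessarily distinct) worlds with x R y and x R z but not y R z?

Enumerating: (w0,w2,w2), (w0,w3,w2), (w0,w3,w3), (w0,w3,w4), (w0,w4,w2), (w0,w4,w3), (w2,w0,w0), (w2,w0,w1), (w2,w1,w0), (w2,w1,w1), (w2,w1,w3), (w2,w3,w1), (w2,w3,w3), (w2,w3,w4), (w2,w4,w0), (w2,w4,w1), (w2,w4,w3), (w3,w0,w0).

18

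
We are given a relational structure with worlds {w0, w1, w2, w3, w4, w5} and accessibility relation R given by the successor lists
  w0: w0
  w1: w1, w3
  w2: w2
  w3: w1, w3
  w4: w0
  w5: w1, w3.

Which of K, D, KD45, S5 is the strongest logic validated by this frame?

Serial (axiom D): yes — every world has a successor (e.g. w0 R w0).
Euclidean (axiom 5): yes — any two successors of a common world are R-related.
Transitive (axiom 4): yes — every two-step R-path is closed by a direct edge.
Reflexive (axiom T): no — w4 is not related to itself.
So F validates K, D, KD45; S5 would additionally require R to be reflexive. The strongest is KD45.

KD45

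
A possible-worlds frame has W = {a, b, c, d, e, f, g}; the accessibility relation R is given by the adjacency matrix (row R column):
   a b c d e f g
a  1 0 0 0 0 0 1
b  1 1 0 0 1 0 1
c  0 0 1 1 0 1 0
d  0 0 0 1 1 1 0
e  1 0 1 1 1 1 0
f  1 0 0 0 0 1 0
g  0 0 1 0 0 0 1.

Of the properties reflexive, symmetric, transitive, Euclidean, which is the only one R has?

reflexive

Reflexive: yes — every world is R-related to itself.
Symmetric: no — a R g but not g R a.
Transitive: no — a R g and g R c, but not a R c.
Euclidean: no — b R a and b R e, but not a R e.
Only reflexive holds.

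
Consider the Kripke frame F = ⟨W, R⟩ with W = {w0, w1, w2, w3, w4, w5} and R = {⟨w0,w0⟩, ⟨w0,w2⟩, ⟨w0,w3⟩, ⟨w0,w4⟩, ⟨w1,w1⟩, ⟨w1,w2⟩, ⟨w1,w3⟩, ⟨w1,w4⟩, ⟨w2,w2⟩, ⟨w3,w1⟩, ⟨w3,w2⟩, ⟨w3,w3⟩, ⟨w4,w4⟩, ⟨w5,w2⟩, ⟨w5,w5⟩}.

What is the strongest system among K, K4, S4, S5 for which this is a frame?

K

Transitive (axiom 4): no — w0 R w3 and w3 R w1, but not w0 R w1.
Reflexive (axiom T): yes — every world is R-related to itself.
Euclidean (axiom 5): no — w0 R w2 and w0 R w3, but not w2 R w3.
So F validates K; K4 would additionally require R to be transitive. The strongest is K.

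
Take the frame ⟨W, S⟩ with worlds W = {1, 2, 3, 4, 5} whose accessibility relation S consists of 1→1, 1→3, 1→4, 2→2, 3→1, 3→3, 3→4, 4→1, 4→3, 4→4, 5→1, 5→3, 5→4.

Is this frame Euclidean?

Yes

Euclidean: yes — any two successors of a common world are S-related.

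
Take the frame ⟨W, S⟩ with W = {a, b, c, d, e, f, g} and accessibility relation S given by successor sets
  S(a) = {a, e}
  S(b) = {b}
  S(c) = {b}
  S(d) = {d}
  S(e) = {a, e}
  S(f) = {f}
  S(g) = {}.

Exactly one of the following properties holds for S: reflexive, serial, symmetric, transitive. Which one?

transitive

Reflexive: no — c is not related to itself.
Serial: no — g has no S-successor.
Symmetric: no — c S b but not b S c.
Transitive: yes — every two-step S-path is closed by a direct edge.
Only transitive holds.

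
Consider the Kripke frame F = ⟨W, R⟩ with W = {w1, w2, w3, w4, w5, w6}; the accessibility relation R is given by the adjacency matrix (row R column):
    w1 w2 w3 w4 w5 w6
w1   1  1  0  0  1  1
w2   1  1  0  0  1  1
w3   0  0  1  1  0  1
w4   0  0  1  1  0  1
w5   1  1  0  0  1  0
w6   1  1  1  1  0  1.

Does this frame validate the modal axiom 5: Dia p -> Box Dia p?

No

Axiom 5 corresponds to the accessibility relation being Euclidean.
Euclidean: no — w1 R w5 and w1 R w6, but not w5 R w6.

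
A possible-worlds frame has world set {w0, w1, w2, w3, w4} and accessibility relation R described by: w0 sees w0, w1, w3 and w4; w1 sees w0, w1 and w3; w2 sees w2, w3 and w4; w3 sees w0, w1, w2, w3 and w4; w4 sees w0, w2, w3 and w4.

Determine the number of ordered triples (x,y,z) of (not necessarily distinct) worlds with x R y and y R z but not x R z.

10

Enumerating: (w0,w3,w2), (w0,w4,w2), (w1,w0,w4), (w1,w3,w2), (w1,w3,w4), (w2,w3,w0), (w2,w3,w1), (w2,w4,w0), (w4,w0,w1), (w4,w3,w1).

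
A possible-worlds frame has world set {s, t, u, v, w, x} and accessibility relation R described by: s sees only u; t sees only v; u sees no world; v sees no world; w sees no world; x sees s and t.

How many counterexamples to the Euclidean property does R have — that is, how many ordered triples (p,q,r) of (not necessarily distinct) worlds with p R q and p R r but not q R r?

6

Enumerating: (s,u,u), (t,v,v), (x,s,s), (x,s,t), (x,t,s), (x,t,t).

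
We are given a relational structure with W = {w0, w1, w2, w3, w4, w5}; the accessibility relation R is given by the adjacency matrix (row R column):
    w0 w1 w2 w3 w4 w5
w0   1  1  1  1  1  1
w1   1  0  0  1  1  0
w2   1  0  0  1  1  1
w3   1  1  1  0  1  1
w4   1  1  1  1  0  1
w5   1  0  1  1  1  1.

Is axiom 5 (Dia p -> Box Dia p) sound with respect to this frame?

Axiom 5 corresponds to the accessibility relation being Euclidean.
Euclidean: no — w0 R w1 and w0 R w2, but not w1 R w2.

No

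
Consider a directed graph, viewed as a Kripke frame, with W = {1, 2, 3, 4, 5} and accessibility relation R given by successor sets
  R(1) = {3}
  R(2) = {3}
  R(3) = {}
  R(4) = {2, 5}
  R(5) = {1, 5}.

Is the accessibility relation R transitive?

No

Transitive: no — 4 R 2 and 2 R 3, but not 4 R 3.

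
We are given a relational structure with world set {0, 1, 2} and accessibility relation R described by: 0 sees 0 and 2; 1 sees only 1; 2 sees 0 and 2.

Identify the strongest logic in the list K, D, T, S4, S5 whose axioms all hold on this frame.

S5

Serial (axiom D): yes — every world has a successor (e.g. 0 R 0).
Reflexive (axiom T): yes — every world is R-related to itself.
Transitive (axiom 4): yes — every two-step R-path is closed by a direct edge.
Euclidean (axiom 5): yes — any two successors of a common world are R-related.
So F validates K, D, T, S4, S5. The strongest is S5.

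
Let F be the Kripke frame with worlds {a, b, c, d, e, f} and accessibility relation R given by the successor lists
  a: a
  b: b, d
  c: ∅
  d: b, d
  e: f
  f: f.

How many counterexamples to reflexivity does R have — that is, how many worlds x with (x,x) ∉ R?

2

Enumerating: c, e.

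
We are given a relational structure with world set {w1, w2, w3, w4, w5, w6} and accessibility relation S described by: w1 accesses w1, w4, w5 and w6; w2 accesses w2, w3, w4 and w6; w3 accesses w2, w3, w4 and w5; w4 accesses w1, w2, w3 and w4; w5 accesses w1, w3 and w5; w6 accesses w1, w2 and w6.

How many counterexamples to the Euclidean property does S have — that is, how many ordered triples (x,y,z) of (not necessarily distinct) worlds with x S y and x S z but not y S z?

22

Enumerating: (w1,w4,w5), (w1,w4,w6), (w1,w5,w4), (w1,w5,w6), (w1,w6,w4), (w1,w6,w5), (w2,w3,w6), (w2,w4,w6), (w2,w6,w3), (w2,w6,w4), (w3,w2,w5), (w3,w4,w5), … and 10 more.
Total: 22.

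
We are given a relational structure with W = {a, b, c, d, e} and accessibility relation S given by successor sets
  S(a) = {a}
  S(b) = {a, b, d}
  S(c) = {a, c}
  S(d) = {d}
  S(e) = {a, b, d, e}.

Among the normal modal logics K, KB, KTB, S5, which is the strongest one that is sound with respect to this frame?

K

Symmetric (axiom B): no — b S a but not a S b.
Reflexive (axiom T): yes — every world is S-related to itself.
Euclidean (axiom 5): no — b S a and b S d, but not a S d.
So F validates K; KB would additionally require S to be symmetric. The strongest is K.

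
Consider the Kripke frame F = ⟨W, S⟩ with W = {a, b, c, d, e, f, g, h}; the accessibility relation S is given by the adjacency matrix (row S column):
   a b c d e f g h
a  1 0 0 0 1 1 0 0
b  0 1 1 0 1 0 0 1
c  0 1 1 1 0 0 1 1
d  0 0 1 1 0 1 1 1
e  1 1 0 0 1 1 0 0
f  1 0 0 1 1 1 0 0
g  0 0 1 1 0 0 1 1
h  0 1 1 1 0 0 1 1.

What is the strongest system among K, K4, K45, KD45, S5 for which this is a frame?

K

Transitive (axiom 4): no — a S e and e S b, but not a S b.
Euclidean (axiom 5): no — b S c and b S e, but not c S e.
Serial (axiom D): yes — every world has a successor (e.g. a S a).
Reflexive (axiom T): yes — every world is S-related to itself.
So F validates K; K4 would additionally require S to be transitive. The strongest is K.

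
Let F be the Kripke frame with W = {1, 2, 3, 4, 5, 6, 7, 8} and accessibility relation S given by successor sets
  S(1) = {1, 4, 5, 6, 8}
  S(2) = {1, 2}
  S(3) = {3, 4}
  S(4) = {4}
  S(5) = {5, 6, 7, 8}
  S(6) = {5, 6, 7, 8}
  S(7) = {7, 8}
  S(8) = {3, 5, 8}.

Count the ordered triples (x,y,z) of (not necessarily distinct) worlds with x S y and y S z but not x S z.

14

Enumerating: (1,5,7), (1,6,7), (1,8,3), (2,1,4), (2,1,5), (2,1,6), (2,1,8), (5,8,3), (6,8,3), (7,8,3), (7,8,5), (8,3,4), (8,5,6), (8,5,7).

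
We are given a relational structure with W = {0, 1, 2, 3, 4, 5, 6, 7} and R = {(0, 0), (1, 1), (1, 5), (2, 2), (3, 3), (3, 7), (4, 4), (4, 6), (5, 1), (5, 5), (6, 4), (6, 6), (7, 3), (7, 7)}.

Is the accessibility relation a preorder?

Reflexive: yes — every world is R-related to itself.
Transitive: yes — every two-step R-path is closed by a direct edge.
So R is a preorder.

Yes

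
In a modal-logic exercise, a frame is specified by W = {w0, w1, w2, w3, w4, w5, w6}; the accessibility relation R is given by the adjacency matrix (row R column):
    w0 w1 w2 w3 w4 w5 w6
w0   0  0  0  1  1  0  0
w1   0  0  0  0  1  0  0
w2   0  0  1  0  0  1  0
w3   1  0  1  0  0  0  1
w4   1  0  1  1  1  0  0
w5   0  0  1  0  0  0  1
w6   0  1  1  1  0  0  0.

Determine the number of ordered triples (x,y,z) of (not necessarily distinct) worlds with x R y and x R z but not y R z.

Enumerating: (w0,w3,w3), (w0,w3,w4), (w2,w5,w5), (w3,w0,w0), (w3,w0,w2), (w3,w0,w6), (w3,w2,w0), (w3,w2,w6), (w3,w6,w0), (w3,w6,w6), (w4,w0,w0), (w4,w0,w2), … and 14 more.
Total: 26.

26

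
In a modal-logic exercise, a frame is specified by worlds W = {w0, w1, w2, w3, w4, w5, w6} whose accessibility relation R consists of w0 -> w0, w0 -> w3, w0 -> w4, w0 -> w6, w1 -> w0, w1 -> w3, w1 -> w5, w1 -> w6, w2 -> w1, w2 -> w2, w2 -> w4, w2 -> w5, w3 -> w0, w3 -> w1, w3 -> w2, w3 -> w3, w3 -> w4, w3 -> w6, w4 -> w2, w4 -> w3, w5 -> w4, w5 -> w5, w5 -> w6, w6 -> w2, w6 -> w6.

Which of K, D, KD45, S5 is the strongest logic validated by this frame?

D

Serial (axiom D): yes — every world has a successor (e.g. w0 R w0).
Euclidean (axiom 5): no — w0 R w4 and w0 R w6, but not w4 R w6.
Transitive (axiom 4): no — w0 R w3 and w3 R w1, but not w0 R w1.
Reflexive (axiom T): no — w1 is not related to itself.
So F validates K, D; KD45 would additionally require R to be Euclidean and transitive. The strongest is D.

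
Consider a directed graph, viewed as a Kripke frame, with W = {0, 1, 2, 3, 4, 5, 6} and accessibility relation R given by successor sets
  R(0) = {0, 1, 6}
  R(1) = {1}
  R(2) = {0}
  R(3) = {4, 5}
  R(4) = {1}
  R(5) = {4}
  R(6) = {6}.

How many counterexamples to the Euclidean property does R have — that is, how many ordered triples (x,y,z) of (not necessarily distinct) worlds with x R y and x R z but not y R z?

Enumerating: (0,1,0), (0,1,6), (0,6,0), (0,6,1), (3,4,4), (3,4,5), (3,5,5), (5,4,4).

8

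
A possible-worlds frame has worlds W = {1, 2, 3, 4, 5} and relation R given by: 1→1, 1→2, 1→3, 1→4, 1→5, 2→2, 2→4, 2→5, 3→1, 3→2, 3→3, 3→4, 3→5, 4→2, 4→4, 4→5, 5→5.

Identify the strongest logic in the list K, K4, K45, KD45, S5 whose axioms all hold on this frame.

K4

Transitive (axiom 4): yes — every two-step R-path is closed by a direct edge.
Euclidean (axiom 5): no — 1 R 2 and 1 R 3, but not 2 R 3.
Serial (axiom D): yes — every world has a successor (e.g. 1 R 1).
Reflexive (axiom T): yes — every world is R-related to itself.
So F validates K, K4; K45 would additionally require R to be Euclidean. The strongest is K4.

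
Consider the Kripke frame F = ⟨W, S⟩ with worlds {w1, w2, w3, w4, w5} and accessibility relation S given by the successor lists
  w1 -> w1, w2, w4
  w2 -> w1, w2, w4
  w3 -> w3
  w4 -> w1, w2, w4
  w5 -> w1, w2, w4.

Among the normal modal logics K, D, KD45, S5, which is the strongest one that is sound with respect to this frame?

Serial (axiom D): yes — every world has a successor (e.g. w1 S w1).
Euclidean (axiom 5): yes — any two successors of a common world are S-related.
Transitive (axiom 4): yes — every two-step S-path is closed by a direct edge.
Reflexive (axiom T): no — w5 is not related to itself.
So F validates K, D, KD45; S5 would additionally require S to be reflexive. The strongest is KD45.

KD45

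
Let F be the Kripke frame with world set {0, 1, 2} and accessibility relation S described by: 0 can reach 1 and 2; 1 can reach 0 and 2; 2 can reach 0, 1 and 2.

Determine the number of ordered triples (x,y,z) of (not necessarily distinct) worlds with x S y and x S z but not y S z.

Enumerating: (0,1,1), (1,0,0), (2,0,0), (2,1,1).

4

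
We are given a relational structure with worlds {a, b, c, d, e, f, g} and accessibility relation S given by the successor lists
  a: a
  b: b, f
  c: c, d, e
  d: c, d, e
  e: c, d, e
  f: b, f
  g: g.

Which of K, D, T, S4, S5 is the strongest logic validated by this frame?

S5

Serial (axiom D): yes — every world has a successor (e.g. a S a).
Reflexive (axiom T): yes — every world is S-related to itself.
Transitive (axiom 4): yes — every two-step S-path is closed by a direct edge.
Euclidean (axiom 5): yes — any two successors of a common world are S-related.
So F validates K, D, T, S4, S5. The strongest is S5.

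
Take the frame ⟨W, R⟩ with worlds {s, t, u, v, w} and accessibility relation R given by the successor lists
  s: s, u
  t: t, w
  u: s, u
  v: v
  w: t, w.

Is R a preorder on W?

Reflexive: yes — every world is R-related to itself.
Transitive: yes — every two-step R-path is closed by a direct edge.
So R is a preorder.

Yes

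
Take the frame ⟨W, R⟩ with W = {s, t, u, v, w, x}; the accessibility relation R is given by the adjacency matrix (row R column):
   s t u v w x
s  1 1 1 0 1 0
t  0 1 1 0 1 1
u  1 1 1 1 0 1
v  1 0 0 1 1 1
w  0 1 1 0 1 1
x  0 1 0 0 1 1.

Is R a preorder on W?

No

Reflexive: yes — every world is R-related to itself.
Transitive: no — s R t and t R x, but not s R x.
So R is not a preorder.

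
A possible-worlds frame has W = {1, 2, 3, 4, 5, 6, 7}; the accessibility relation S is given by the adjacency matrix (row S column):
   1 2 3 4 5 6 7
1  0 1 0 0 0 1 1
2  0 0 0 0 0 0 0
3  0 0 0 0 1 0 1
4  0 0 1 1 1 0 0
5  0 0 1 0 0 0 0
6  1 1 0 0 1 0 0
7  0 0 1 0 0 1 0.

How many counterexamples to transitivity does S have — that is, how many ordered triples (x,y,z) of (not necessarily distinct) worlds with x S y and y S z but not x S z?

Enumerating: (1,6,1), (1,6,5), (1,7,3), (3,5,3), (3,7,3), (3,7,6), (4,3,7), (5,3,5), (5,3,7), (6,1,6), (6,1,7), (6,5,3), (7,3,5), (7,3,7), (7,6,1), (7,6,2), (7,6,5).

17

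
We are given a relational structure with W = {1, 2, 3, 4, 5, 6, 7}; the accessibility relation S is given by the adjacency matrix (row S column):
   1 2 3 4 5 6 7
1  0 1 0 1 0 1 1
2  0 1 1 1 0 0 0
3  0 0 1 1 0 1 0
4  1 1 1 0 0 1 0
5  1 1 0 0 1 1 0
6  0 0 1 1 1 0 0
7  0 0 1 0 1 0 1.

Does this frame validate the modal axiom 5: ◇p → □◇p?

The schema 5 characterises exactly the Euclidean frames.
Euclidean: no — 1 S 2 and 1 S 6, but not 2 S 6.

No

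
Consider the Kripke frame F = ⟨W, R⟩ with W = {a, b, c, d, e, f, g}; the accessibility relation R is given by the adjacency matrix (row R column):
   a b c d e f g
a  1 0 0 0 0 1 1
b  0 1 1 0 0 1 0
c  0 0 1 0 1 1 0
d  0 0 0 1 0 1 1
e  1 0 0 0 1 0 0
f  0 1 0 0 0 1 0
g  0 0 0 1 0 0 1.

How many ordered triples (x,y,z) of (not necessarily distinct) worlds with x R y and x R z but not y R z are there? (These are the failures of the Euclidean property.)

Enumerating: (a,f,a), (a,f,g), (a,g,a), (a,g,f), (b,c,b), (b,f,c), (c,e,c), (c,e,f), (c,f,c), (c,f,e), (d,f,d), (d,f,g), (d,g,f), (e,a,e).

14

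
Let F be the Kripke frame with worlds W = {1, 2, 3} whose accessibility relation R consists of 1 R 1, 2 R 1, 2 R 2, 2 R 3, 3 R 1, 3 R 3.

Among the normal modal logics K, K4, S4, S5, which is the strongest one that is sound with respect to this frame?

S4

Transitive (axiom 4): yes — every two-step R-path is closed by a direct edge.
Reflexive (axiom T): yes — every world is R-related to itself.
Euclidean (axiom 5): no — 2 R 1 and 2 R 3, but not 1 R 3.
So F validates K, K4, S4; S5 would additionally require R to be Euclidean. The strongest is S4.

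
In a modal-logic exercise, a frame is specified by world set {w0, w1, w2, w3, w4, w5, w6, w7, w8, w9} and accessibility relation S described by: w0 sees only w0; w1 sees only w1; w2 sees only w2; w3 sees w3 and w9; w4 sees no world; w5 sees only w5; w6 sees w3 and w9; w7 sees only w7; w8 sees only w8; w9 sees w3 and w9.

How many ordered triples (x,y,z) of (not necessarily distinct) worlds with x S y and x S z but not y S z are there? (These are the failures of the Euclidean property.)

0

S is Euclidean; there are no such tuples.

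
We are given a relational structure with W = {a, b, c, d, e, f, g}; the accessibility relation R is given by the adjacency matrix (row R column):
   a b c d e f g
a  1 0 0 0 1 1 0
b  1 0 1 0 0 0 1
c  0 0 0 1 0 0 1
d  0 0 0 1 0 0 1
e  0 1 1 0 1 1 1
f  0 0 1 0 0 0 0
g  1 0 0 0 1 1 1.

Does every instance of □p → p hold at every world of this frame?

No

Axiom T corresponds to the accessibility relation being reflexive.
Reflexive: no — b is not related to itself.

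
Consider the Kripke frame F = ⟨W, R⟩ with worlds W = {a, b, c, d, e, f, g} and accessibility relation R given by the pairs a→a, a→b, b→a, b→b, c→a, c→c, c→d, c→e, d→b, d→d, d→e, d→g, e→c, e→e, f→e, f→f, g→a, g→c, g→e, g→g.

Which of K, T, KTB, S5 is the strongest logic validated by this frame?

Reflexive (axiom T): yes — every world is R-related to itself.
Symmetric (axiom B): no — c R a but not a R c.
Euclidean (axiom 5): no — c R a and c R d, but not a R d.
So F validates K, T; KTB would additionally require R to be symmetric. The strongest is T.

T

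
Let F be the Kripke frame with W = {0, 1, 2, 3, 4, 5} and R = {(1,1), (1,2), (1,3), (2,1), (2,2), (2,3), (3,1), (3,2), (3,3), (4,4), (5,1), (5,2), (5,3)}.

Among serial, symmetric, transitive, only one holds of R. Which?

Serial: no — 0 has no R-successor.
Symmetric: no — 5 R 1 but not 1 R 5.
Transitive: yes — every two-step R-path is closed by a direct edge.
Only transitive holds.

transitive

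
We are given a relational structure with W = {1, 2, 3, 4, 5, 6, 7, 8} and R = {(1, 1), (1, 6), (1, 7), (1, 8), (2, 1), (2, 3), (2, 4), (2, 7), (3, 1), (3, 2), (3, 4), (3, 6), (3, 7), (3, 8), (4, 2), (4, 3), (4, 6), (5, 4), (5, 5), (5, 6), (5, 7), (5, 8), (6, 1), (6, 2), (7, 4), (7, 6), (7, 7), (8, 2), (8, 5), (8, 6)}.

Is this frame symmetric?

No

Symmetric: no — 1 R 7 but not 7 R 1.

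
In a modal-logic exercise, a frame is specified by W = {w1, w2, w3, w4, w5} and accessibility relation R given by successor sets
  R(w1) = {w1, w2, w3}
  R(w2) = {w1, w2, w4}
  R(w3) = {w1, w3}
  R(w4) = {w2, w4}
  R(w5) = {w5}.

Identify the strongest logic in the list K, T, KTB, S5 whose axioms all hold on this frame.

KTB

Reflexive (axiom T): yes — every world is R-related to itself.
Symmetric (axiom B): yes — every pair in R has its reverse in R.
Euclidean (axiom 5): no — w1 R w2 and w1 R w3, but not w2 R w3.
So F validates K, T, KTB; S5 would additionally require R to be Euclidean. The strongest is KTB.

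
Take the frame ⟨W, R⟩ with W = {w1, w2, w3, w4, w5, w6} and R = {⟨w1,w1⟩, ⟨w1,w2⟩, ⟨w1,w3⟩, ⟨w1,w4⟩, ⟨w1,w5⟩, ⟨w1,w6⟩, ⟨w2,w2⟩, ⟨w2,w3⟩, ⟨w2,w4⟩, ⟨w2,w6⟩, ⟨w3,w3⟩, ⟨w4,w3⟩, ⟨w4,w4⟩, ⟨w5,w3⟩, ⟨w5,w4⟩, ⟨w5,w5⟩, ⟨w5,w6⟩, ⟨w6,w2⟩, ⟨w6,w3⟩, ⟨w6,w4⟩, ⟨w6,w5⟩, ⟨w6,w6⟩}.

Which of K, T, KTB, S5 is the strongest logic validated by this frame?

T

Reflexive (axiom T): yes — every world is R-related to itself.
Symmetric (axiom B): no — w1 R w2 but not w2 R w1.
Euclidean (axiom 5): no — w1 R w2 and w1 R w5, but not w2 R w5.
So F validates K, T; KTB would additionally require R to be symmetric. The strongest is T.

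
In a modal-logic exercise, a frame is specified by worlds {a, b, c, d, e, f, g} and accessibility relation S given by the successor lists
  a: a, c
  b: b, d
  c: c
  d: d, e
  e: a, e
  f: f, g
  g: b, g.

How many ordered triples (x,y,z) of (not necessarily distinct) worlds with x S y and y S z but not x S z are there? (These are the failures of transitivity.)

5

Enumerating: (b,d,e), (d,e,a), (e,a,c), (f,g,b), (g,b,d).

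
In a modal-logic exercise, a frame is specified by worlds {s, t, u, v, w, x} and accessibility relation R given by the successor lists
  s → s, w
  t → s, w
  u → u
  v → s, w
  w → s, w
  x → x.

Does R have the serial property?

Yes

Serial: yes — every world has a successor (e.g. s R s).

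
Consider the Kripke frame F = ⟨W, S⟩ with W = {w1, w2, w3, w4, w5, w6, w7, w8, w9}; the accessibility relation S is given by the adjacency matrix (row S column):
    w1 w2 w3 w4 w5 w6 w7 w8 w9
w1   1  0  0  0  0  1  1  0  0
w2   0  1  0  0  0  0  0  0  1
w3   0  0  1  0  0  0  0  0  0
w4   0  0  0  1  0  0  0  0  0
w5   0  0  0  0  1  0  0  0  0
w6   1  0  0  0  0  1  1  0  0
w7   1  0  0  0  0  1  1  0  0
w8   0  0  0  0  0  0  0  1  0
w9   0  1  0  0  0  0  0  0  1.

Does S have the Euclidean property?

Yes

Euclidean: yes — any two successors of a common world are S-related.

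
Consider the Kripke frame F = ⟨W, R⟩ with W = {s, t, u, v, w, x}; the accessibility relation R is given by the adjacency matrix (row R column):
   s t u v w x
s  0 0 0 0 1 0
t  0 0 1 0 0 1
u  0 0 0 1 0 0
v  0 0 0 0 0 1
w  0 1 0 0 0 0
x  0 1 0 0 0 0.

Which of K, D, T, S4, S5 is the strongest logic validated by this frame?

D

Serial (axiom D): yes — every world has a successor (e.g. s R w).
Reflexive (axiom T): no — s is not related to itself.
Transitive (axiom 4): no — s R w and w R t, but not s R t.
Euclidean (axiom 5): no — t R u and t R x, but not u R x.
So F validates K, D; T would additionally require R to be reflexive. The strongest is D.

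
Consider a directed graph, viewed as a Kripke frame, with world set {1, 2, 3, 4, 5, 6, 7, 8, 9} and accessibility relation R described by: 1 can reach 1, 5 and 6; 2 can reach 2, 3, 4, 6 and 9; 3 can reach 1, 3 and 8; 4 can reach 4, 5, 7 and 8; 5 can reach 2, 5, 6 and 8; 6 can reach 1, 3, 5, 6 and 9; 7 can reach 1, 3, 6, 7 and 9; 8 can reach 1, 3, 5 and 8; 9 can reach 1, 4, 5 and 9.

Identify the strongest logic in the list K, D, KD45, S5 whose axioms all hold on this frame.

D

Serial (axiom D): yes — every world has a successor (e.g. 1 R 1).
Euclidean (axiom 5): no — 2 R 3 and 2 R 4, but not 3 R 4.
Transitive (axiom 4): no — 1 R 5 and 5 R 2, but not 1 R 2.
Reflexive (axiom T): yes — every world is R-related to itself.
So F validates K, D; KD45 would additionally require R to be Euclidean and transitive. The strongest is D.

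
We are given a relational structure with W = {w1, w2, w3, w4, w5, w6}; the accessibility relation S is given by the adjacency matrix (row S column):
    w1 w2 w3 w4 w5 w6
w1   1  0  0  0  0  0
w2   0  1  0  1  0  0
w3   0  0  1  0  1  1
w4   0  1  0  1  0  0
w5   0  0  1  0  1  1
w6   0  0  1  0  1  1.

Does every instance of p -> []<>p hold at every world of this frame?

Axiom B corresponds to the accessibility relation being symmetric.
Symmetric: yes — every pair in S has its reverse in S.

Yes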